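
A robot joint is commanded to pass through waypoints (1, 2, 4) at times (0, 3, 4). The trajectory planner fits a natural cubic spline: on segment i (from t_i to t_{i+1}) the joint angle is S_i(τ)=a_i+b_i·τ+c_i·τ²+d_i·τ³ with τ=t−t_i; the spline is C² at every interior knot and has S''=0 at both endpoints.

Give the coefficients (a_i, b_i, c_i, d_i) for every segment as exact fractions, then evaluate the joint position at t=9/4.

Δ: Δ0=1/3, Δ1=2
row 1: diag=8, rhs=10; c'=1/8, d'=5/4
back: M1=5/4
M: M0=0, M1=5/4, M2=0
seg 0: a=1, c=M0/2=0, d=(M1−M0)/(6·3)=5/72, b=Δ0−h0·(2M0+M1)/6=-7/24
seg 1: a=2, c=M1/2=5/8, d=(M2−M1)/(6·1)=-5/24, b=Δ1−h1·(2M1+M2)/6=19/12
t_q=9/4 → seg 0, τ=9/4; S=1+-7/24·τ+0·τ²+5/72·τ³=581/512

  seg 0: a=1 b=-7/24 c=0 d=5/72
  seg 1: a=2 b=19/12 c=5/8 d=-5/24
S(9/4) = 581/512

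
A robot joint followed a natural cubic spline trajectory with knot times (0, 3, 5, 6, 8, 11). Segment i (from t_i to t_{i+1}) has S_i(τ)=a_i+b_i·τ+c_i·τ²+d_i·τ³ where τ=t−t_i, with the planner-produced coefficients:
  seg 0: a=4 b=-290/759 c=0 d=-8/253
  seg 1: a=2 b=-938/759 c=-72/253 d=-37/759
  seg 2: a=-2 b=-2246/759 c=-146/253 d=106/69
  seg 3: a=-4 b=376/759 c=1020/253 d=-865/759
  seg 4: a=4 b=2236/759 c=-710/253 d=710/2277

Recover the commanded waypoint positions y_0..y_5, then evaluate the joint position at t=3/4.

y_0 = S_0(0) = a_0 = 4
y_1 = S_1(0) = a_1 = 2
y_2 = S_2(0) = a_2 = -2
y_3 = S_3(0) = a_3 = -4
y_4 = S_4(0) = a_4 = 4
y_5 = S_4(3) = -4
t_q=3/4 is in segment 0 (τ=3/4); S_0(τ)=7489/2024

y_0=4 y_1=2 y_2=-2 y_3=-4 y_4=4 y_5=-4
S(3/4) = 7489/2024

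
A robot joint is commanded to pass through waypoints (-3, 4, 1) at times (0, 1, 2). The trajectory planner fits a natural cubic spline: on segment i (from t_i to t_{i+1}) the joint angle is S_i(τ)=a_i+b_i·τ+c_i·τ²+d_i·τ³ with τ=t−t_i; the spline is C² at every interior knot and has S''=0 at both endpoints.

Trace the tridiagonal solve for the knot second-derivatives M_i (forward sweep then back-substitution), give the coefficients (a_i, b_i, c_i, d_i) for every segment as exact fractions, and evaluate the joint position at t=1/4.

  seg 0: a=-3 b=19/2 c=0 d=-5/2
  seg 1: a=4 b=2 c=-15/2 d=5/2
S(1/4) = -85/128

Δ: Δ0=7, Δ1=-3
row 1: diag=4, rhs=-60; c'=1/4, d'=-15
back: M1=-15
M: M0=0, M1=-15, M2=0
seg 0: a=-3, c=M0/2=0, d=(M1−M0)/(6·1)=-5/2, b=Δ0−h0·(2M0+M1)/6=19/2
seg 1: a=4, c=M1/2=-15/2, d=(M2−M1)/(6·1)=5/2, b=Δ1−h1·(2M1+M2)/6=2
t_q=1/4 → seg 0, τ=1/4; S=-3+19/2·τ+0·τ²+-5/2·τ³=-85/128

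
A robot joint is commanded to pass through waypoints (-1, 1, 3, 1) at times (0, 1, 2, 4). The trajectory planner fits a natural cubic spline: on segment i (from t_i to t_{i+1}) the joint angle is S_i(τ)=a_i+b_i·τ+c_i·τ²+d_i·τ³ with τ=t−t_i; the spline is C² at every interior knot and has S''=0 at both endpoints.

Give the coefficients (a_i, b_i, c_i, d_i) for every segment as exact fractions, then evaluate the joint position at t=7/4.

  seg 0: a=-1 b=43/23 c=0 d=3/23
  seg 1: a=1 b=52/23 c=9/23 d=-15/23
  seg 2: a=3 b=25/23 c=-36/23 d=6/23
S(7/4) = 169/64

Δ: Δ0=2, Δ1=2, Δ2=-1
row 1: diag=4, rhs=0; c'=1/4, d'=0
row 2: denom=6−1·1/4=23/4; d'=(-18−1·0)/(23/4)=-72/23
back: M2=-72/23
back: M1=0−1/4·-72/23=18/23
M: M0=0, M1=18/23, M2=-72/23, M3=0
seg 0: a=-1, c=M0/2=0, d=(M1−M0)/(6·1)=3/23, b=Δ0−h0·(2M0+M1)/6=43/23
seg 1: a=1, c=M1/2=9/23, d=(M2−M1)/(6·1)=-15/23, b=Δ1−h1·(2M1+M2)/6=52/23
seg 2: a=3, c=M2/2=-36/23, d=(M3−M2)/(6·2)=6/23, b=Δ2−h2·(2M2+M3)/6=25/23
t_q=7/4 → seg 1, τ=3/4; S=1+52/23·τ+9/23·τ²+-15/23·τ³=169/64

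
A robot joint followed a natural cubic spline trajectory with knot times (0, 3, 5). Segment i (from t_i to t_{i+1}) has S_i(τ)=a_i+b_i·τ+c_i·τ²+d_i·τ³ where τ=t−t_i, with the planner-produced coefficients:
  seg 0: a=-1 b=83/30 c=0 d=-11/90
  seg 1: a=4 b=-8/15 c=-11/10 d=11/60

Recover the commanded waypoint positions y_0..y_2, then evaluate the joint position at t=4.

y_0=-1 y_1=4 y_2=0
S(4) = 51/20

y_0 = S_0(0) = a_0 = -1
y_1 = S_1(0) = a_1 = 4
y_2 = S_1(2) = 0
t_q=4 is in segment 1 (τ=1); S_1(τ)=51/20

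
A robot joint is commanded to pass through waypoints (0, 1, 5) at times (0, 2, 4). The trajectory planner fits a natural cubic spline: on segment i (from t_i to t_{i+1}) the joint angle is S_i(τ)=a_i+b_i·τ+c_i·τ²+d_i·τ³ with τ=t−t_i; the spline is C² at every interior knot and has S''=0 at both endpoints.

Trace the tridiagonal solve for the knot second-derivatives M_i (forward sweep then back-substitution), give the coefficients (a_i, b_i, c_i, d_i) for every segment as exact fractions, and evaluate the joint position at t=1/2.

Δ: Δ0=1/2, Δ1=2
row 1: diag=8, rhs=9; c'=1/4, d'=9/8
back: M1=9/8
M: M0=0, M1=9/8, M2=0
seg 0: a=0, c=M0/2=0, d=(M1−M0)/(6·2)=3/32, b=Δ0−h0·(2M0+M1)/6=1/8
seg 1: a=1, c=M1/2=9/16, d=(M2−M1)/(6·2)=-3/32, b=Δ1−h1·(2M1+M2)/6=5/4
t_q=1/2 → seg 0, τ=1/2; S=0+1/8·τ+0·τ²+3/32·τ³=19/256

  seg 0: a=0 b=1/8 c=0 d=3/32
  seg 1: a=1 b=5/4 c=9/16 d=-3/32
S(1/2) = 19/256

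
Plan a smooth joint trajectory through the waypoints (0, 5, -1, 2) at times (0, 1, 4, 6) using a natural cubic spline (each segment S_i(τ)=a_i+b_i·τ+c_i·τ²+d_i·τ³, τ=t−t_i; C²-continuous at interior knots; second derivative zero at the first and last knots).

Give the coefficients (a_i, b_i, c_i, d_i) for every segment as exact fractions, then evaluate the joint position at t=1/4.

Δ: Δ0=5, Δ1=-2, Δ2=3/2
row 1: diag=8, rhs=-42; c'=3/8, d'=-21/4
row 2: denom=10−3·3/8=71/8; d'=(21−3·-21/4)/(71/8)=294/71
back: M2=294/71
back: M1=-21/4−3/8·294/71=-483/71
M: M0=0, M1=-483/71, M2=294/71, M3=0
seg 0: a=0, c=M0/2=0, d=(M1−M0)/(6·1)=-161/142, b=Δ0−h0·(2M0+M1)/6=871/142
seg 1: a=5, c=M1/2=-483/142, d=(M2−M1)/(6·3)=259/426, b=Δ1−h1·(2M1+M2)/6=194/71
seg 2: a=-1, c=M2/2=147/71, d=(M3−M2)/(6·2)=-49/142, b=Δ2−h2·(2M2+M3)/6=-179/142
t_q=1/4 → seg 0, τ=1/4; S=0+871/142·τ+0·τ²+-161/142·τ³=13775/9088

  seg 0: a=0 b=871/142 c=0 d=-161/142
  seg 1: a=5 b=194/71 c=-483/142 d=259/426
  seg 2: a=-1 b=-179/142 c=147/71 d=-49/142
S(1/4) = 13775/9088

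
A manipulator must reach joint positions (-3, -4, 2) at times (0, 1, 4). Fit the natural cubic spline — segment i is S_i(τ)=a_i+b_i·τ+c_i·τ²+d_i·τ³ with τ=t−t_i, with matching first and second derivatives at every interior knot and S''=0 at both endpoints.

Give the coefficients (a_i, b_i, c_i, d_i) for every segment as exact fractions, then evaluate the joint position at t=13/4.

  seg 0: a=-3 b=-11/8 c=0 d=3/8
  seg 1: a=-4 b=-1/4 c=9/8 d=-1/8
S(13/4) = -149/512

Δ: Δ0=-1, Δ1=2
row 1: diag=8, rhs=18; c'=3/8, d'=9/4
back: M1=9/4
M: M0=0, M1=9/4, M2=0
seg 0: a=-3, c=M0/2=0, d=(M1−M0)/(6·1)=3/8, b=Δ0−h0·(2M0+M1)/6=-11/8
seg 1: a=-4, c=M1/2=9/8, d=(M2−M1)/(6·3)=-1/8, b=Δ1−h1·(2M1+M2)/6=-1/4
t_q=13/4 → seg 1, τ=9/4; S=-4+-1/4·τ+9/8·τ²+-1/8·τ³=-149/512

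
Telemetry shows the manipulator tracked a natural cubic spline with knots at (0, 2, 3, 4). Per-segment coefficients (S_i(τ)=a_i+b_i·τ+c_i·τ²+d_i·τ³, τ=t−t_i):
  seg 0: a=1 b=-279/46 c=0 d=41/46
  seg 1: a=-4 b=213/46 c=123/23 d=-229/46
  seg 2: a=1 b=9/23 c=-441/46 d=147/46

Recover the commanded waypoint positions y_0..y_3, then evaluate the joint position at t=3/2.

y_0=1 y_1=-4 y_2=1 y_3=-5
S(3/2) = -1873/368

y_0 = S_0(0) = a_0 = 1
y_1 = S_1(0) = a_1 = -4
y_2 = S_2(0) = a_2 = 1
y_3 = S_2(1) = -5
t_q=3/2 is in segment 0 (τ=3/2); S_0(τ)=-1873/368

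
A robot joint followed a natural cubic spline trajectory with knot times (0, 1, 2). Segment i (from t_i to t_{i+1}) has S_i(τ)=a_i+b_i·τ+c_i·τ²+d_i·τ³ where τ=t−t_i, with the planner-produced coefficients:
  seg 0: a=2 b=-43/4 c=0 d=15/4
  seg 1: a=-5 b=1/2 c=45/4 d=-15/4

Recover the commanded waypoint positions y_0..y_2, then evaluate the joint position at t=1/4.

y_0 = S_0(0) = a_0 = 2
y_1 = S_1(0) = a_1 = -5
y_2 = S_1(1) = 3
t_q=1/4 is in segment 0 (τ=1/4); S_0(τ)=-161/256

y_0=2 y_1=-5 y_2=3
S(1/4) = -161/256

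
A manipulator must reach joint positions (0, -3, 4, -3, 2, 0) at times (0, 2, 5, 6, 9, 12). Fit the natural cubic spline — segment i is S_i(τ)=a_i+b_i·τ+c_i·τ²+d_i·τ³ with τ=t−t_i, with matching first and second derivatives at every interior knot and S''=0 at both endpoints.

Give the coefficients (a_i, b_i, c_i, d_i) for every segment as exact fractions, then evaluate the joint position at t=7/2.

  seg 0: a=0 b=-4415/1346 c=0 d=599/1346
  seg 1: a=-3 b=2773/1346 c=1797/673 d=-31243/36342
  seg 2: a=4 b=-3453/673 c=-20461/4038 d=12913/4038
  seg 3: a=-3 b=-22901/4038 c=9139/2019 d=-8401/12114
  seg 4: a=2 b=5579/2019 c=-6925/4038 d=6925/36342
S(7/2) = 34421/10768

Δ: Δ0=-3/2, Δ1=7/3, Δ2=-7, Δ3=5/3, Δ4=-2/3
row 1: diag=10, rhs=23; c'=3/10, d'=23/10
row 2: denom=8−3·3/10=71/10; d'=(-56−3·23/10)/(71/10)=-629/71
row 3: denom=8−1·10/71=558/71; d'=(52−1·-629/71)/(558/71)=4321/558
row 4: denom=12−3·71/186=673/62; d'=(-14−3·4321/558)/(673/62)=-6925/2019
back: M4=-6925/2019
back: M3=4321/558−71/186·-6925/2019=18278/2019
back: M2=-629/71−10/71·18278/2019=-20461/2019
back: M1=23/10−3/10·-20461/2019=3594/673
M: M0=0, M1=3594/673, M2=-20461/2019, M3=18278/2019, M4=-6925/2019, M5=0
seg 0: a=0, c=M0/2=0, d=(M1−M0)/(6·2)=599/1346, b=Δ0−h0·(2M0+M1)/6=-4415/1346
seg 1: a=-3, c=M1/2=1797/673, d=(M2−M1)/(6·3)=-31243/36342, b=Δ1−h1·(2M1+M2)/6=2773/1346
seg 2: a=4, c=M2/2=-20461/4038, d=(M3−M2)/(6·1)=12913/4038, b=Δ2−h2·(2M2+M3)/6=-3453/673
seg 3: a=-3, c=M3/2=9139/2019, d=(M4−M3)/(6·3)=-8401/12114, b=Δ3−h3·(2M3+M4)/6=-22901/4038
seg 4: a=2, c=M4/2=-6925/4038, d=(M5−M4)/(6·3)=6925/36342, b=Δ4−h4·(2M4+M5)/6=5579/2019
t_q=7/2 → seg 1, τ=3/2; S=-3+2773/1346·τ+1797/673·τ²+-31243/36342·τ³=34421/10768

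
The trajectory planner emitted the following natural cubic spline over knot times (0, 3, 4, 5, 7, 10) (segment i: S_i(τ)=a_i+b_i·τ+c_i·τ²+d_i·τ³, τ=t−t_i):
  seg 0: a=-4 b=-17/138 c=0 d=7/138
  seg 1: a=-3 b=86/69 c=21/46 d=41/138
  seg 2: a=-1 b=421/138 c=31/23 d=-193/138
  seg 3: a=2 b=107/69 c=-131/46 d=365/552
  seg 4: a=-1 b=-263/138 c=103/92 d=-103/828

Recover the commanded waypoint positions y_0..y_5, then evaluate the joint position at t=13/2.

y_0 = S_0(0) = a_0 = -4
y_1 = S_1(0) = a_1 = -3
y_2 = S_2(0) = a_2 = -1
y_3 = S_3(0) = a_3 = 2
y_4 = S_4(0) = a_4 = -1
y_5 = S_4(3) = 0
t_q=13/2 is in segment 3 (τ=3/2); S_3(τ)=221/1472

y_0=-4 y_1=-3 y_2=-1 y_3=2 y_4=-1 y_5=0
S(13/2) = 221/1472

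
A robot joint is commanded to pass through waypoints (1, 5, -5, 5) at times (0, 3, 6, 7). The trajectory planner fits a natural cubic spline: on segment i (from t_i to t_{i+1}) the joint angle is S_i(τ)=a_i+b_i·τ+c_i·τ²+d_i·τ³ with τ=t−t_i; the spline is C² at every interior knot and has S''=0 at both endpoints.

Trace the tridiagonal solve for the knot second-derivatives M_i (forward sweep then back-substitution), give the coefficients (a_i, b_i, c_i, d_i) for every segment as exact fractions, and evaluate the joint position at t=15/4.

  seg 0: a=1 b=4 c=0 d=-8/27
  seg 1: a=5 b=-4 c=-8/3 d=26/27
  seg 2: a=-5 b=6 c=6 d=-2
S(15/4) = 29/32

Δ: Δ0=4/3, Δ1=-10/3, Δ2=10
row 1: diag=12, rhs=-28; c'=1/4, d'=-7/3
row 2: denom=8−3·1/4=29/4; d'=(80−3·-7/3)/(29/4)=12
back: M2=12
back: M1=-7/3−1/4·12=-16/3
M: M0=0, M1=-16/3, M2=12, M3=0
seg 0: a=1, c=M0/2=0, d=(M1−M0)/(6·3)=-8/27, b=Δ0−h0·(2M0+M1)/6=4
seg 1: a=5, c=M1/2=-8/3, d=(M2−M1)/(6·3)=26/27, b=Δ1−h1·(2M1+M2)/6=-4
seg 2: a=-5, c=M2/2=6, d=(M3−M2)/(6·1)=-2, b=Δ2−h2·(2M2+M3)/6=6
t_q=15/4 → seg 1, τ=3/4; S=5+-4·τ+-8/3·τ²+26/27·τ³=29/32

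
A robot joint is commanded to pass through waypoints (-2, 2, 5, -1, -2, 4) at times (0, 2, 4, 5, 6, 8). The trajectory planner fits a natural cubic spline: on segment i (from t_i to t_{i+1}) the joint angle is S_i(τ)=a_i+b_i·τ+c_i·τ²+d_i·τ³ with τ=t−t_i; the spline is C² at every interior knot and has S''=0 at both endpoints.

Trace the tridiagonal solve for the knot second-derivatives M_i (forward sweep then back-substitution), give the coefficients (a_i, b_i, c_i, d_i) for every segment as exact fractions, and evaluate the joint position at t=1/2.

  seg 0: a=-2 b=633/482 c=0 d=331/1928
  seg 1: a=2 b=813/241 c=993/964 d=-237/241
  seg 2: a=5 b=-1038/241 c=-4695/964 d=3063/964
  seg 3: a=-1 b=-4353/964 c=2247/482 d=-1105/964
  seg 4: a=-2 b=330/241 c=1179/964 d=-393/1928
S(1/2) = -20389/15424

Δ: Δ0=2, Δ1=3/2, Δ2=-6, Δ3=-1, Δ4=3
row 1: diag=8, rhs=-3; c'=1/4, d'=-3/8
row 2: denom=6−2·1/4=11/2; d'=(-45−2·-3/8)/(11/2)=-177/22
row 3: denom=4−1·2/11=42/11; d'=(30−1·-177/22)/(42/11)=279/28
row 4: denom=6−1·11/42=241/42; d'=(24−1·279/28)/(241/42)=1179/482
back: M4=1179/482
back: M3=279/28−11/42·1179/482=2247/241
back: M2=-177/22−2/11·2247/241=-4695/482
back: M1=-3/8−1/4·-4695/482=993/482
M: M0=0, M1=993/482, M2=-4695/482, M3=2247/241, M4=1179/482, M5=0
seg 0: a=-2, c=M0/2=0, d=(M1−M0)/(6·2)=331/1928, b=Δ0−h0·(2M0+M1)/6=633/482
seg 1: a=2, c=M1/2=993/964, d=(M2−M1)/(6·2)=-237/241, b=Δ1−h1·(2M1+M2)/6=813/241
seg 2: a=5, c=M2/2=-4695/964, d=(M3−M2)/(6·1)=3063/964, b=Δ2−h2·(2M2+M3)/6=-1038/241
seg 3: a=-1, c=M3/2=2247/482, d=(M4−M3)/(6·1)=-1105/964, b=Δ3−h3·(2M3+M4)/6=-4353/964
seg 4: a=-2, c=M4/2=1179/964, d=(M5−M4)/(6·2)=-393/1928, b=Δ4−h4·(2M4+M5)/6=330/241
t_q=1/2 → seg 0, τ=1/2; S=-2+633/482·τ+0·τ²+331/1928·τ³=-20389/15424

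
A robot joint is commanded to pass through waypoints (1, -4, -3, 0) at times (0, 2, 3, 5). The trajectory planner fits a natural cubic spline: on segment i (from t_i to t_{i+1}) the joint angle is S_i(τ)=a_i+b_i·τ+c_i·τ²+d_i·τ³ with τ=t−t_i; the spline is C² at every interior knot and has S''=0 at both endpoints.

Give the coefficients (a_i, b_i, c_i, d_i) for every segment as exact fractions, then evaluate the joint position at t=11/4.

Δ: Δ0=-5/2, Δ1=1, Δ2=3/2
row 1: diag=6, rhs=21; c'=1/6, d'=7/2
row 2: denom=6−1·1/6=35/6; d'=(3−1·7/2)/(35/6)=-3/35
back: M2=-3/35
back: M1=7/2−1/6·-3/35=123/35
M: M0=0, M1=123/35, M2=-3/35, M3=0
seg 0: a=1, c=M0/2=0, d=(M1−M0)/(6·2)=41/140, b=Δ0−h0·(2M0+M1)/6=-257/70
seg 1: a=-4, c=M1/2=123/70, d=(M2−M1)/(6·1)=-3/5, b=Δ1−h1·(2M1+M2)/6=-11/70
seg 2: a=-3, c=M2/2=-3/70, d=(M3−M2)/(6·2)=1/140, b=Δ2−h2·(2M2+M3)/6=109/70
t_q=11/4 → seg 1, τ=3/4; S=-4+-11/70·τ+123/70·τ²+-3/5·τ³=-7577/2240

  seg 0: a=1 b=-257/70 c=0 d=41/140
  seg 1: a=-4 b=-11/70 c=123/70 d=-3/5
  seg 2: a=-3 b=109/70 c=-3/70 d=1/140
S(11/4) = -7577/2240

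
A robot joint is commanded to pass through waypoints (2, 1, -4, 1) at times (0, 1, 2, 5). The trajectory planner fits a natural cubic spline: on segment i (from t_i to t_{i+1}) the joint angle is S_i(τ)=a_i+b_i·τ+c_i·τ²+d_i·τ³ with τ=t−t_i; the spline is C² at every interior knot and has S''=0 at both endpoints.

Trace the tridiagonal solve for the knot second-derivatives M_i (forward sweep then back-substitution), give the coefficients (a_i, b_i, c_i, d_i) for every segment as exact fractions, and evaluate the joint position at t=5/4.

  seg 0: a=2 b=23/93 c=0 d=-116/93
  seg 1: a=1 b=-325/93 c=-116/31 d=208/93
  seg 2: a=-4 b=-397/93 c=92/31 d=-92/279
S(5/4) = -9/124

Δ: Δ0=-1, Δ1=-5, Δ2=5/3
row 1: diag=4, rhs=-24; c'=1/4, d'=-6
row 2: denom=8−1·1/4=31/4; d'=(40−1·-6)/(31/4)=184/31
back: M2=184/31
back: M1=-6−1/4·184/31=-232/31
M: M0=0, M1=-232/31, M2=184/31, M3=0
seg 0: a=2, c=M0/2=0, d=(M1−M0)/(6·1)=-116/93, b=Δ0−h0·(2M0+M1)/6=23/93
seg 1: a=1, c=M1/2=-116/31, d=(M2−M1)/(6·1)=208/93, b=Δ1−h1·(2M1+M2)/6=-325/93
seg 2: a=-4, c=M2/2=92/31, d=(M3−M2)/(6·3)=-92/279, b=Δ2−h2·(2M2+M3)/6=-397/93
t_q=5/4 → seg 1, τ=1/4; S=1+-325/93·τ+-116/31·τ²+208/93·τ³=-9/124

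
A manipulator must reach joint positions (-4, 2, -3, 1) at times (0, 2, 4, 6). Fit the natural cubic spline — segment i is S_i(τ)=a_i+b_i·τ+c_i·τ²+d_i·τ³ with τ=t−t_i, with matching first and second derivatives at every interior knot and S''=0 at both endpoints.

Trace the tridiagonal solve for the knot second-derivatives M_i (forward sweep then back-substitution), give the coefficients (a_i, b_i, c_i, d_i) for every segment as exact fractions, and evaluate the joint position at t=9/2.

  seg 0: a=-4 b=143/30 c=0 d=-53/120
  seg 1: a=2 b=-8/15 c=-53/20 d=5/6
  seg 2: a=-3 b=-17/15 c=47/20 d=-47/120
S(9/2) = -969/320

Δ: Δ0=3, Δ1=-5/2, Δ2=2
row 1: diag=8, rhs=-33; c'=1/4, d'=-33/8
row 2: denom=8−2·1/4=15/2; d'=(27−2·-33/8)/(15/2)=47/10
back: M2=47/10
back: M1=-33/8−1/4·47/10=-53/10
M: M0=0, M1=-53/10, M2=47/10, M3=0
seg 0: a=-4, c=M0/2=0, d=(M1−M0)/(6·2)=-53/120, b=Δ0−h0·(2M0+M1)/6=143/30
seg 1: a=2, c=M1/2=-53/20, d=(M2−M1)/(6·2)=5/6, b=Δ1−h1·(2M1+M2)/6=-8/15
seg 2: a=-3, c=M2/2=47/20, d=(M3−M2)/(6·2)=-47/120, b=Δ2−h2·(2M2+M3)/6=-17/15
t_q=9/2 → seg 2, τ=1/2; S=-3+-17/15·τ+47/20·τ²+-47/120·τ³=-969/320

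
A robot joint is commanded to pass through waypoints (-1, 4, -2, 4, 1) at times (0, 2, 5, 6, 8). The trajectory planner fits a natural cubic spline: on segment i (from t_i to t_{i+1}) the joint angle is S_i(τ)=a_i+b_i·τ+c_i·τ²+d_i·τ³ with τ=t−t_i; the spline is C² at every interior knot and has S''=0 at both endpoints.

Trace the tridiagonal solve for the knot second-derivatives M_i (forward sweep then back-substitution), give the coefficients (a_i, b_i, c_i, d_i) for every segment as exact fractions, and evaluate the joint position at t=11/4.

  seg 0: a=-1 b=449/104 c=0 d=-189/416
  seg 1: a=4 b=-59/52 c=-567/208 d=13/16
  seg 2: a=-2 b=925/208 c=477/104 d=-631/208
  seg 3: a=4 b=235/52 c=-939/208 d=313/416
S(11/4) = 26071/13312

Δ: Δ0=5/2, Δ1=-2, Δ2=6, Δ3=-3/2
row 1: diag=10, rhs=-27; c'=3/10, d'=-27/10
row 2: denom=8−3·3/10=71/10; d'=(48−3·-27/10)/(71/10)=561/71
row 3: denom=6−1·10/71=416/71; d'=(-45−1·561/71)/(416/71)=-939/104
back: M3=-939/104
back: M2=561/71−10/71·-939/104=477/52
back: M1=-27/10−3/10·477/52=-567/104
M: M0=0, M1=-567/104, M2=477/52, M3=-939/104, M4=0
seg 0: a=-1, c=M0/2=0, d=(M1−M0)/(6·2)=-189/416, b=Δ0−h0·(2M0+M1)/6=449/104
seg 1: a=4, c=M1/2=-567/208, d=(M2−M1)/(6·3)=13/16, b=Δ1−h1·(2M1+M2)/6=-59/52
seg 2: a=-2, c=M2/2=477/104, d=(M3−M2)/(6·1)=-631/208, b=Δ2−h2·(2M2+M3)/6=925/208
seg 3: a=4, c=M3/2=-939/208, d=(M4−M3)/(6·2)=313/416, b=Δ3−h3·(2M3+M4)/6=235/52
t_q=11/4 → seg 1, τ=3/4; S=4+-59/52·τ+-567/208·τ²+13/16·τ³=26071/13312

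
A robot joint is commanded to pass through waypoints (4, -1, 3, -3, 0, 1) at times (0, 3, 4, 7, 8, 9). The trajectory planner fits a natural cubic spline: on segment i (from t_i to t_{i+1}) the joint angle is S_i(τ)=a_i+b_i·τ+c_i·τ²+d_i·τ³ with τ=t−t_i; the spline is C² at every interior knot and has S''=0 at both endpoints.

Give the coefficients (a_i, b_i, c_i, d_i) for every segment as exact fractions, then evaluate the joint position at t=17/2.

Δ: Δ0=-5/3, Δ1=4, Δ2=-2, Δ3=3, Δ4=1
row 1: diag=8, rhs=34; c'=1/8, d'=17/4
row 2: denom=8−1·1/8=63/8; d'=(-36−1·17/4)/(63/8)=-46/9
row 3: denom=8−3·8/21=48/7; d'=(30−3·-46/9)/(48/7)=119/18
row 4: denom=4−1·7/48=185/48; d'=(-12−1·119/18)/(185/48)=-536/111
back: M4=-536/111
back: M3=119/18−7/48·-536/111=812/111
back: M2=-46/9−8/21·812/111=-2630/333
back: M1=17/4−1/8·-2630/333=1744/333
M: M0=0, M1=1744/333, M2=-2630/333, M3=812/111, M4=-536/111, M5=0
seg 0: a=4, c=M0/2=0, d=(M1−M0)/(6·3)=872/2997, b=Δ0−h0·(2M0+M1)/6=-1427/333
seg 1: a=-1, c=M1/2=872/333, d=(M2−M1)/(6·1)=-81/37, b=Δ1−h1·(2M1+M2)/6=1189/333
seg 2: a=3, c=M2/2=-1315/333, d=(M3−M2)/(6·3)=2533/2997, b=Δ2−h2·(2M2+M3)/6=746/333
seg 3: a=-3, c=M3/2=406/111, d=(M4−M3)/(6·1)=-674/333, b=Δ3−h3·(2M3+M4)/6=455/333
seg 4: a=0, c=M4/2=-268/111, d=(M5−M4)/(6·1)=268/333, b=Δ4−h4·(2M4+M5)/6=869/333
t_q=17/2 → seg 4, τ=1/2; S=0+869/333·τ+-268/111·τ²+268/333·τ³=89/111

  seg 0: a=4 b=-1427/333 c=0 d=872/2997
  seg 1: a=-1 b=1189/333 c=872/333 d=-81/37
  seg 2: a=3 b=746/333 c=-1315/333 d=2533/2997
  seg 3: a=-3 b=455/333 c=406/111 d=-674/333
  seg 4: a=0 b=869/333 c=-268/111 d=268/333
S(17/2) = 89/111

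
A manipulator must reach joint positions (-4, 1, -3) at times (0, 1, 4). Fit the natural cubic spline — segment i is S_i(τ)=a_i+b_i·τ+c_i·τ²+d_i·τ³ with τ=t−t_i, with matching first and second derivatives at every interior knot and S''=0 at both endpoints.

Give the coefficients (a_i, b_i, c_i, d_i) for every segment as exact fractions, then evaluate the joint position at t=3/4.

  seg 0: a=-4 b=139/24 c=0 d=-19/24
  seg 1: a=1 b=41/12 c=-19/8 d=19/72
S(3/4) = 5/512

Δ: Δ0=5, Δ1=-4/3
row 1: diag=8, rhs=-38; c'=3/8, d'=-19/4
back: M1=-19/4
M: M0=0, M1=-19/4, M2=0
seg 0: a=-4, c=M0/2=0, d=(M1−M0)/(6·1)=-19/24, b=Δ0−h0·(2M0+M1)/6=139/24
seg 1: a=1, c=M1/2=-19/8, d=(M2−M1)/(6·3)=19/72, b=Δ1−h1·(2M1+M2)/6=41/12
t_q=3/4 → seg 0, τ=3/4; S=-4+139/24·τ+0·τ²+-19/24·τ³=5/512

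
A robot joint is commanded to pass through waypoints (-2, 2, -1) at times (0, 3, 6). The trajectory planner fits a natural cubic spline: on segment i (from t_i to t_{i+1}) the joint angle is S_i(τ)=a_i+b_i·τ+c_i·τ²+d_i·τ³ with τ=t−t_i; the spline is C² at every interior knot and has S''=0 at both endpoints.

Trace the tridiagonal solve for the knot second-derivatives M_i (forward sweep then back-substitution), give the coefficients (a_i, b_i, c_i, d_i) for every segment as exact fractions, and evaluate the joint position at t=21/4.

  seg 0: a=-2 b=23/12 c=0 d=-7/108
  seg 1: a=2 b=1/6 c=-7/12 d=7/108
S(21/4) = 41/256

Δ: Δ0=4/3, Δ1=-1
row 1: diag=12, rhs=-14; c'=1/4, d'=-7/6
back: M1=-7/6
M: M0=0, M1=-7/6, M2=0
seg 0: a=-2, c=M0/2=0, d=(M1−M0)/(6·3)=-7/108, b=Δ0−h0·(2M0+M1)/6=23/12
seg 1: a=2, c=M1/2=-7/12, d=(M2−M1)/(6·3)=7/108, b=Δ1−h1·(2M1+M2)/6=1/6
t_q=21/4 → seg 1, τ=9/4; S=2+1/6·τ+-7/12·τ²+7/108·τ³=41/256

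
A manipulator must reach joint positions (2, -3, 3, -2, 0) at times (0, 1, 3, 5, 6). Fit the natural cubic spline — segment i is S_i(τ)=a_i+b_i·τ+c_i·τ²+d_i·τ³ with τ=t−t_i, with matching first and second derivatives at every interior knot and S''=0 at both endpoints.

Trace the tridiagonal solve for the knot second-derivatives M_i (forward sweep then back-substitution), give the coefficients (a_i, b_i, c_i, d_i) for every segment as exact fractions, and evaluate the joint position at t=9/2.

  seg 0: a=2 b=-409/60 c=0 d=109/60
  seg 1: a=-3 b=-41/30 c=109/20 d=-49/30
  seg 2: a=3 b=5/6 c=-87/20 d=161/120
  seg 3: a=-2 b=-7/15 c=37/10 d=-37/30
S(9/2) = -323/320

Δ: Δ0=-5, Δ1=3, Δ2=-5/2, Δ3=2
row 1: diag=6, rhs=48; c'=1/3, d'=8
row 2: denom=8−2·1/3=22/3; d'=(-33−2·8)/(22/3)=-147/22
row 3: denom=6−2·3/11=60/11; d'=(27−2·-147/22)/(60/11)=37/5
back: M3=37/5
back: M2=-147/22−3/11·37/5=-87/10
back: M1=8−1/3·-87/10=109/10
M: M0=0, M1=109/10, M2=-87/10, M3=37/5, M4=0
seg 0: a=2, c=M0/2=0, d=(M1−M0)/(6·1)=109/60, b=Δ0−h0·(2M0+M1)/6=-409/60
seg 1: a=-3, c=M1/2=109/20, d=(M2−M1)/(6·2)=-49/30, b=Δ1−h1·(2M1+M2)/6=-41/30
seg 2: a=3, c=M2/2=-87/20, d=(M3−M2)/(6·2)=161/120, b=Δ2−h2·(2M2+M3)/6=5/6
seg 3: a=-2, c=M3/2=37/10, d=(M4−M3)/(6·1)=-37/30, b=Δ3−h3·(2M3+M4)/6=-7/15
t_q=9/2 → seg 2, τ=3/2; S=3+5/6·τ+-87/20·τ²+161/120·τ³=-323/320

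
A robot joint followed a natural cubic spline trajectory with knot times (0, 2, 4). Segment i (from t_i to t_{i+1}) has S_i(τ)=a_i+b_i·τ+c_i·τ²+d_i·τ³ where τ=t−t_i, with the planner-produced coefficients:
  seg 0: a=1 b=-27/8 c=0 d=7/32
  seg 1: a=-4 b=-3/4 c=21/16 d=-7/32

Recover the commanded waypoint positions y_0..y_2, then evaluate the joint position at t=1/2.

y_0=1 y_1=-4 y_2=-2
S(1/2) = -169/256

y_0 = S_0(0) = a_0 = 1
y_1 = S_1(0) = a_1 = -4
y_2 = S_1(2) = -2
t_q=1/2 is in segment 0 (τ=1/2); S_0(τ)=-169/256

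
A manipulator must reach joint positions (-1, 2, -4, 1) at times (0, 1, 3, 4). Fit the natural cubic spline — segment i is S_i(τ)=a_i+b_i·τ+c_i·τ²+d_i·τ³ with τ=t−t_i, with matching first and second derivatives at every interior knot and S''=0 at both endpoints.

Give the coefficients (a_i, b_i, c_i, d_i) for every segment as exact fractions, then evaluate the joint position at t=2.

Δ: Δ0=3, Δ1=-3, Δ2=5
row 1: diag=6, rhs=-36; c'=1/3, d'=-6
row 2: denom=6−2·1/3=16/3; d'=(48−2·-6)/(16/3)=45/4
back: M2=45/4
back: M1=-6−1/3·45/4=-39/4
M: M0=0, M1=-39/4, M2=45/4, M3=0
seg 0: a=-1, c=M0/2=0, d=(M1−M0)/(6·1)=-13/8, b=Δ0−h0·(2M0+M1)/6=37/8
seg 1: a=2, c=M1/2=-39/8, d=(M2−M1)/(6·2)=7/4, b=Δ1−h1·(2M1+M2)/6=-1/4
seg 2: a=-4, c=M2/2=45/8, d=(M3−M2)/(6·1)=-15/8, b=Δ2−h2·(2M2+M3)/6=5/4
t_q=2 → seg 1, τ=1; S=2+-1/4·τ+-39/8·τ²+7/4·τ³=-11/8

  seg 0: a=-1 b=37/8 c=0 d=-13/8
  seg 1: a=2 b=-1/4 c=-39/8 d=7/4
  seg 2: a=-4 b=5/4 c=45/8 d=-15/8
S(2) = -11/8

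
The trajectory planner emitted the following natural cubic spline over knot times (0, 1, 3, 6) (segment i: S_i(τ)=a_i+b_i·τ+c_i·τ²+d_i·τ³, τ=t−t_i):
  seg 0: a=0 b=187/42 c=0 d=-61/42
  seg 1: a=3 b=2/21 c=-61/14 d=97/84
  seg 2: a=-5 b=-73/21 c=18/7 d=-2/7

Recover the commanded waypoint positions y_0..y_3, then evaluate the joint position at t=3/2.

y_0=0 y_1=3 y_2=-5 y_3=0
S(3/2) = 471/224

y_0 = S_0(0) = a_0 = 0
y_1 = S_1(0) = a_1 = 3
y_2 = S_2(0) = a_2 = -5
y_3 = S_2(3) = 0
t_q=3/2 is in segment 1 (τ=1/2); S_1(τ)=471/224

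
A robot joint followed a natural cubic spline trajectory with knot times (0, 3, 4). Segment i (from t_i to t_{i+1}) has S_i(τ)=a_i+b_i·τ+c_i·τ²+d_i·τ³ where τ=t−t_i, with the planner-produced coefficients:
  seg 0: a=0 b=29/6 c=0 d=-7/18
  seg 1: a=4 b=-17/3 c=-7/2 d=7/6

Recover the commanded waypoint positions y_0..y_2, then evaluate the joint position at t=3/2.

y_0=0 y_1=4 y_2=-4
S(3/2) = 95/16

y_0 = S_0(0) = a_0 = 0
y_1 = S_1(0) = a_1 = 4
y_2 = S_1(1) = -4
t_q=3/2 is in segment 0 (τ=3/2); S_0(τ)=95/16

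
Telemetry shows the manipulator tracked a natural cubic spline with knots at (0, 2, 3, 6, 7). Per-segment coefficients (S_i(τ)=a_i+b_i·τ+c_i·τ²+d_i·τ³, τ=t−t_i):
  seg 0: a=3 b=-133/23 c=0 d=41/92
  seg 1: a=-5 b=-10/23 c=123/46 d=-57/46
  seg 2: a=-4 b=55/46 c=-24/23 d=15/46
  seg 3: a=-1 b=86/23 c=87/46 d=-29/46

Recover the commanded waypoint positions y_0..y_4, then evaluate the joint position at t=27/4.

y_0 = S_0(0) = a_0 = 3
y_1 = S_1(0) = a_1 = -5
y_2 = S_2(0) = a_2 = -4
y_3 = S_3(0) = a_3 = -1
y_4 = S_3(1) = 4
t_q=27/4 is in segment 3 (τ=3/4); S_3(τ)=7661/2944

y_0=3 y_1=-5 y_2=-4 y_3=-1 y_4=4
S(27/4) = 7661/2944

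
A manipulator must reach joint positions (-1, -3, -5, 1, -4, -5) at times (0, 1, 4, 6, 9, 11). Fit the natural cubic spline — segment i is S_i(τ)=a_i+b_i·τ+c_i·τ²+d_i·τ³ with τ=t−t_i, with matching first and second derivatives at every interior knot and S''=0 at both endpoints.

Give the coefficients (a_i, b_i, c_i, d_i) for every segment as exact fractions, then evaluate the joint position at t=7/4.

  seg 0: a=-1 b=-12140/6141 c=0 d=-142/6141
  seg 1: a=-3 b=-12566/6141 c=-142/2047 d=3250/18423
  seg 2: a=-5 b=14128/6141 c=3108/2047 d=-14353/24564
  seg 3: a=1 b=8365/6141 c=-8137/4094 d=12011/36846
  seg 4: a=-4 b=-21637/12282 c=1937/2047 d=-1937/12282
S(7/4) = -294721/65504

Δ: Δ0=-2, Δ1=-2/3, Δ2=3, Δ3=-5/3, Δ4=-1/2
row 1: diag=8, rhs=8; c'=3/8, d'=1
row 2: denom=10−3·3/8=71/8; d'=(22−3·1)/(71/8)=152/71
row 3: denom=10−2·16/71=678/71; d'=(-28−2·152/71)/(678/71)=-382/113
row 4: denom=10−3·71/226=2047/226; d'=(7−3·-382/113)/(2047/226)=3874/2047
back: M4=3874/2047
back: M3=-382/113−71/226·3874/2047=-8137/2047
back: M2=152/71−16/71·-8137/2047=6216/2047
back: M1=1−3/8·6216/2047=-284/2047
M: M0=0, M1=-284/2047, M2=6216/2047, M3=-8137/2047, M4=3874/2047, M5=0
seg 0: a=-1, c=M0/2=0, d=(M1−M0)/(6·1)=-142/6141, b=Δ0−h0·(2M0+M1)/6=-12140/6141
seg 1: a=-3, c=M1/2=-142/2047, d=(M2−M1)/(6·3)=3250/18423, b=Δ1−h1·(2M1+M2)/6=-12566/6141
seg 2: a=-5, c=M2/2=3108/2047, d=(M3−M2)/(6·2)=-14353/24564, b=Δ2−h2·(2M2+M3)/6=14128/6141
seg 3: a=1, c=M3/2=-8137/4094, d=(M4−M3)/(6·3)=12011/36846, b=Δ3−h3·(2M3+M4)/6=8365/6141
seg 4: a=-4, c=M4/2=1937/2047, d=(M5−M4)/(6·2)=-1937/12282, b=Δ4−h4·(2M4+M5)/6=-21637/12282
t_q=7/4 → seg 1, τ=3/4; S=-3+-12566/6141·τ+-142/2047·τ²+3250/18423·τ³=-294721/65504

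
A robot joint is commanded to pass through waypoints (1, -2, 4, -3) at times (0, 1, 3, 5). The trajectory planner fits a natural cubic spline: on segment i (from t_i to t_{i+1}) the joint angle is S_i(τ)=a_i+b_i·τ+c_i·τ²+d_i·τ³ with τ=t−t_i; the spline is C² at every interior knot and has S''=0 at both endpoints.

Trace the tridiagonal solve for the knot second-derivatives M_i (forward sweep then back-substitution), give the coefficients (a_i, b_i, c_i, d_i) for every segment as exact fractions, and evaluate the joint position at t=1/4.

Δ: Δ0=-3, Δ1=3, Δ2=-7/2
row 1: diag=6, rhs=36; c'=1/3, d'=6
row 2: denom=8−2·1/3=22/3; d'=(-39−2·6)/(22/3)=-153/22
back: M2=-153/22
back: M1=6−1/3·-153/22=183/22
M: M0=0, M1=183/22, M2=-153/22, M3=0
seg 0: a=1, c=M0/2=0, d=(M1−M0)/(6·1)=61/44, b=Δ0−h0·(2M0+M1)/6=-193/44
seg 1: a=-2, c=M1/2=183/44, d=(M2−M1)/(6·2)=-14/11, b=Δ1−h1·(2M1+M2)/6=-5/22
seg 2: a=4, c=M2/2=-153/44, d=(M3−M2)/(6·2)=51/88, b=Δ2−h2·(2M2+M3)/6=25/22
t_q=1/4 → seg 0, τ=1/4; S=1+-193/44·τ+0·τ²+61/44·τ³=-211/2816

  seg 0: a=1 b=-193/44 c=0 d=61/44
  seg 1: a=-2 b=-5/22 c=183/44 d=-14/11
  seg 2: a=4 b=25/22 c=-153/44 d=51/88
S(1/4) = -211/2816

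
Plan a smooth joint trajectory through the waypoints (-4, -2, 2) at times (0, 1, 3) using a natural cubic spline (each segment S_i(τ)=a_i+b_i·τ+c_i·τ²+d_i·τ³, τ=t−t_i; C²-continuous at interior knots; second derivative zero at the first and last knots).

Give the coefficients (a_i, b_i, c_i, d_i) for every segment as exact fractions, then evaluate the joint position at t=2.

Δ: Δ0=2, Δ1=2
row 1: diag=6, rhs=0; c'=1/3, d'=0
back: M1=0
M: M0=0, M1=0, M2=0
seg 0: a=-4, c=M0/2=0, d=(M1−M0)/(6·1)=0, b=Δ0−h0·(2M0+M1)/6=2
seg 1: a=-2, c=M1/2=0, d=(M2−M1)/(6·2)=0, b=Δ1−h1·(2M1+M2)/6=2
t_q=2 → seg 1, τ=1; S=-2+2·τ+0·τ²+0·τ³=0

  seg 0: a=-4 b=2 c=0 d=0
  seg 1: a=-2 b=2 c=0 d=0
S(2) = 0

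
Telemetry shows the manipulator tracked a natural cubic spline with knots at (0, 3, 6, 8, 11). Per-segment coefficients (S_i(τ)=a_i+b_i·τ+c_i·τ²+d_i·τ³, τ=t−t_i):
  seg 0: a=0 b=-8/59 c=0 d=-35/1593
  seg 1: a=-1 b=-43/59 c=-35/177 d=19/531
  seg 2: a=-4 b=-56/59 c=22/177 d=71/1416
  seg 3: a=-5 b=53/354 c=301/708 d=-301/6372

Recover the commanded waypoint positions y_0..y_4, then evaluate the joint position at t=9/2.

y_0 = S_0(0) = a_0 = 0
y_1 = S_1(0) = a_1 = -1
y_2 = S_2(0) = a_2 = -4
y_3 = S_3(0) = a_3 = -5
y_4 = S_3(3) = -2
t_q=9/2 is in segment 1 (τ=3/2); S_1(τ)=-1141/472

y_0=0 y_1=-1 y_2=-4 y_3=-5 y_4=-2
S(9/2) = -1141/472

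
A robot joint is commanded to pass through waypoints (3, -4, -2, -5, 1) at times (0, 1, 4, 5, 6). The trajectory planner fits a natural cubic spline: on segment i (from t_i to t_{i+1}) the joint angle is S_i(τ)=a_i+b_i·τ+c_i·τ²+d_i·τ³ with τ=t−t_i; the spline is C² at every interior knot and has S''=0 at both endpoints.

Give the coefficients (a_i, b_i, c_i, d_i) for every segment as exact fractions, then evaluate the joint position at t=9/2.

Δ: Δ0=-7, Δ1=2/3, Δ2=-3, Δ3=6
row 1: diag=8, rhs=46; c'=3/8, d'=23/4
row 2: denom=8−3·3/8=55/8; d'=(-22−3·23/4)/(55/8)=-314/55
row 3: denom=4−1·8/55=212/55; d'=(54−1·-314/55)/(212/55)=821/53
back: M3=821/53
back: M2=-314/55−8/55·821/53=-422/53
back: M1=23/4−3/8·-422/53=463/53
M: M0=0, M1=463/53, M2=-422/53, M3=821/53, M4=0
seg 0: a=3, c=M0/2=0, d=(M1−M0)/(6·1)=463/318, b=Δ0−h0·(2M0+M1)/6=-2689/318
seg 1: a=-4, c=M1/2=463/106, d=(M2−M1)/(6·3)=-295/318, b=Δ1−h1·(2M1+M2)/6=-650/159
seg 2: a=-2, c=M2/2=-211/53, d=(M3−M2)/(6·1)=1243/318, b=Δ2−h2·(2M2+M3)/6=-931/318
seg 3: a=-5, c=M3/2=821/106, d=(M4−M3)/(6·1)=-821/318, b=Δ3−h3·(2M3+M4)/6=133/159
t_q=9/2 → seg 2, τ=1/2; S=-2+-931/318·τ+-211/53·τ²+1243/318·τ³=-3367/848

  seg 0: a=3 b=-2689/318 c=0 d=463/318
  seg 1: a=-4 b=-650/159 c=463/106 d=-295/318
  seg 2: a=-2 b=-931/318 c=-211/53 d=1243/318
  seg 3: a=-5 b=133/159 c=821/106 d=-821/318
S(9/2) = -3367/848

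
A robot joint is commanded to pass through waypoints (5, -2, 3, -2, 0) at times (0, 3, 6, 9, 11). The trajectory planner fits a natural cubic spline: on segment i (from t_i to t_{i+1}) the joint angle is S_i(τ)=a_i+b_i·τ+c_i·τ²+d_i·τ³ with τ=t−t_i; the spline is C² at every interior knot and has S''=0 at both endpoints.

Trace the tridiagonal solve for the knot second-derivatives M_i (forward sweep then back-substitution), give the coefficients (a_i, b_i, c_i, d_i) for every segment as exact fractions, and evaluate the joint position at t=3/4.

  seg 0: a=5 b=-767/207 c=0 d=284/1863
  seg 1: a=-2 b=85/207 c=284/207 d=-592/1863
  seg 2: a=3 b=13/207 c=-308/207 d=566/1863
  seg 3: a=-2 b=-137/207 c=86/69 d=-43/207
S(3/4) = 841/368

Δ: Δ0=-7/3, Δ1=5/3, Δ2=-5/3, Δ3=1
row 1: diag=12, rhs=24; c'=1/4, d'=2
row 2: denom=12−3·1/4=45/4; d'=(-20−3·2)/(45/4)=-104/45
row 3: denom=10−3·4/15=46/5; d'=(16−3·-104/45)/(46/5)=172/69
back: M3=172/69
back: M2=-104/45−4/15·172/69=-616/207
back: M1=2−1/4·-616/207=568/207
M: M0=0, M1=568/207, M2=-616/207, M3=172/69, M4=0
seg 0: a=5, c=M0/2=0, d=(M1−M0)/(6·3)=284/1863, b=Δ0−h0·(2M0+M1)/6=-767/207
seg 1: a=-2, c=M1/2=284/207, d=(M2−M1)/(6·3)=-592/1863, b=Δ1−h1·(2M1+M2)/6=85/207
seg 2: a=3, c=M2/2=-308/207, d=(M3−M2)/(6·3)=566/1863, b=Δ2−h2·(2M2+M3)/6=13/207
seg 3: a=-2, c=M3/2=86/69, d=(M4−M3)/(6·2)=-43/207, b=Δ3−h3·(2M3+M4)/6=-137/207
t_q=3/4 → seg 0, τ=3/4; S=5+-767/207·τ+0·τ²+284/1863·τ³=841/368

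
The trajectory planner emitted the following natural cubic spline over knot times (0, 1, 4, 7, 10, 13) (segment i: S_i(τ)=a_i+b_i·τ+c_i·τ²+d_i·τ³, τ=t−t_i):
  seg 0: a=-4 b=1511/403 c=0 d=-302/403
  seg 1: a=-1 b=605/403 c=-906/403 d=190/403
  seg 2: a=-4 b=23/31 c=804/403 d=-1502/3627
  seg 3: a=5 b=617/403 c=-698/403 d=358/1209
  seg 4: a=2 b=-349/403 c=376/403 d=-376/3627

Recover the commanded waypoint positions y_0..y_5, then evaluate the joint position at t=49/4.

y_0=-4 y_1=-1 y_2=-4 y_3=5 y_4=2 y_5=5
S(49/4) = 11587/3224

y_0 = S_0(0) = a_0 = -4
y_1 = S_1(0) = a_1 = -1
y_2 = S_2(0) = a_2 = -4
y_3 = S_3(0) = a_3 = 5
y_4 = S_4(0) = a_4 = 2
y_5 = S_4(3) = 5
t_q=49/4 is in segment 4 (τ=9/4); S_4(τ)=11587/3224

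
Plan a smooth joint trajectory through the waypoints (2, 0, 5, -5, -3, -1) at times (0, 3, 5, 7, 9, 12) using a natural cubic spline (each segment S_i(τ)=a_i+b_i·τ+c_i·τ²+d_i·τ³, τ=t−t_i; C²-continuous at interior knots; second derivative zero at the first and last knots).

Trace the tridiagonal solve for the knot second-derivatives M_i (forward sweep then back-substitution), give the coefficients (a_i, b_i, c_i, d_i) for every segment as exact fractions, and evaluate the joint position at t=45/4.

Δ: Δ0=-2/3, Δ1=5/2, Δ2=-5, Δ3=1, Δ4=2/3
row 1: diag=10, rhs=19; c'=1/5, d'=19/10
row 2: denom=8−2·1/5=38/5; d'=(-45−2·19/10)/(38/5)=-122/19
row 3: denom=8−2·5/19=142/19; d'=(36−2·-122/19)/(142/19)=464/71
row 4: denom=10−2·19/71=672/71; d'=(-2−2·464/71)/(672/71)=-535/336
back: M4=-535/336
back: M3=464/71−19/71·-535/336=2339/336
back: M2=-122/19−5/19·2339/336=-2773/336
back: M1=19/10−1/5·-2773/336=1193/336
M: M0=0, M1=1193/336, M2=-2773/336, M3=2339/336, M4=-535/336, M5=0
seg 0: a=2, c=M0/2=0, d=(M1−M0)/(6·3)=1193/6048, b=Δ0−h0·(2M0+M1)/6=-547/224
seg 1: a=0, c=M1/2=1193/672, d=(M2−M1)/(6·2)=-661/672, b=Δ1−h1·(2M1+M2)/6=323/112
seg 2: a=5, c=M2/2=-2773/672, d=(M3−M2)/(6·2)=71/56, b=Δ2−h2·(2M2+M3)/6=-611/336
seg 3: a=-5, c=M3/2=2339/672, d=(M4−M3)/(6·2)=-479/672, b=Δ3−h3·(2M3+M4)/6=-1045/336
seg 4: a=-3, c=M4/2=-535/672, d=(M5−M4)/(6·3)=535/6048, b=Δ4−h4·(2M4+M5)/6=253/112
t_q=45/4 → seg 4, τ=9/4; S=-3+253/112·τ+-535/672·τ²+535/6048·τ³=-13479/14336

  seg 0: a=2 b=-547/224 c=0 d=1193/6048
  seg 1: a=0 b=323/112 c=1193/672 d=-661/672
  seg 2: a=5 b=-611/336 c=-2773/672 d=71/56
  seg 3: a=-5 b=-1045/336 c=2339/672 d=-479/672
  seg 4: a=-3 b=253/112 c=-535/672 d=535/6048
S(45/4) = -13479/14336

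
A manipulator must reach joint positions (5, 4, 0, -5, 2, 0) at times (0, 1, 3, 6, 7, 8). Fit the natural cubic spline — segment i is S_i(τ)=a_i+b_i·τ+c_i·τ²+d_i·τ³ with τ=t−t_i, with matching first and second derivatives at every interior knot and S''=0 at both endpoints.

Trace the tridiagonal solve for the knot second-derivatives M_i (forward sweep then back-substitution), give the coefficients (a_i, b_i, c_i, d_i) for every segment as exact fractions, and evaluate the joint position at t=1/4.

  seg 0: a=5 b=-2231/2280 c=0 d=-49/2280
  seg 1: a=4 b=-1189/1140 c=-49/760 d=-59/285
  seg 2: a=0 b=-863/228 c=-993/760 d=4589/6840
  seg 3: a=-5 b=14797/2280 c=899/190 d=-1925/456
  seg 4: a=2 b=3749/1140 c=-6029/760 d=6029/2280
S(1/4) = 46257/9728

Δ: Δ0=-1, Δ1=-2, Δ2=-5/3, Δ3=7, Δ4=-2
row 1: diag=6, rhs=-6; c'=1/3, d'=-1
row 2: denom=10−2·1/3=28/3; d'=(2−2·-1)/(28/3)=3/7
row 3: denom=8−3·9/28=197/28; d'=(52−3·3/7)/(197/28)=1420/197
row 4: denom=4−1·28/197=760/197; d'=(-54−1·1420/197)/(760/197)=-6029/380
back: M4=-6029/380
back: M3=1420/197−28/197·-6029/380=899/95
back: M2=3/7−9/28·899/95=-993/380
back: M1=-1−1/3·-993/380=-49/380
M: M0=0, M1=-49/380, M2=-993/380, M3=899/95, M4=-6029/380, M5=0
seg 0: a=5, c=M0/2=0, d=(M1−M0)/(6·1)=-49/2280, b=Δ0−h0·(2M0+M1)/6=-2231/2280
seg 1: a=4, c=M1/2=-49/760, d=(M2−M1)/(6·2)=-59/285, b=Δ1−h1·(2M1+M2)/6=-1189/1140
seg 2: a=0, c=M2/2=-993/760, d=(M3−M2)/(6·3)=4589/6840, b=Δ2−h2·(2M2+M3)/6=-863/228
seg 3: a=-5, c=M3/2=899/190, d=(M4−M3)/(6·1)=-1925/456, b=Δ3−h3·(2M3+M4)/6=14797/2280
seg 4: a=2, c=M4/2=-6029/760, d=(M5−M4)/(6·1)=6029/2280, b=Δ4−h4·(2M4+M5)/6=3749/1140
t_q=1/4 → seg 0, τ=1/4; S=5+-2231/2280·τ+0·τ²+-49/2280·τ³=46257/9728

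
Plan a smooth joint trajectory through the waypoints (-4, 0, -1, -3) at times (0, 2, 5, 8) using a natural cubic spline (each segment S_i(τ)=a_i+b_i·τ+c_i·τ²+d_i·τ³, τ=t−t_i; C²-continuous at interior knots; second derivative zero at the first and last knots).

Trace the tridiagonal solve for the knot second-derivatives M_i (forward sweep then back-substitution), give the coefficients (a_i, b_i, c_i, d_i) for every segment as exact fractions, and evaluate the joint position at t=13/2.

Δ: Δ0=2, Δ1=-1/3, Δ2=-2/3
row 1: diag=10, rhs=-14; c'=3/10, d'=-7/5
row 2: denom=12−3·3/10=111/10; d'=(-2−3·-7/5)/(111/10)=22/111
back: M2=22/111
back: M1=-7/5−3/10·22/111=-54/37
M: M0=0, M1=-54/37, M2=22/111, M3=0
seg 0: a=-4, c=M0/2=0, d=(M1−M0)/(6·2)=-9/74, b=Δ0−h0·(2M0+M1)/6=92/37
seg 1: a=0, c=M1/2=-27/37, d=(M2−M1)/(6·3)=92/999, b=Δ1−h1·(2M1+M2)/6=38/37
seg 2: a=-1, c=M2/2=11/111, d=(M3−M2)/(6·3)=-11/999, b=Δ2−h2·(2M2+M3)/6=-32/37
t_q=13/2 → seg 2, τ=3/2; S=-1+-32/37·τ+11/111·τ²+-11/999·τ³=-625/296

  seg 0: a=-4 b=92/37 c=0 d=-9/74
  seg 1: a=0 b=38/37 c=-27/37 d=92/999
  seg 2: a=-1 b=-32/37 c=11/111 d=-11/999
S(13/2) = -625/296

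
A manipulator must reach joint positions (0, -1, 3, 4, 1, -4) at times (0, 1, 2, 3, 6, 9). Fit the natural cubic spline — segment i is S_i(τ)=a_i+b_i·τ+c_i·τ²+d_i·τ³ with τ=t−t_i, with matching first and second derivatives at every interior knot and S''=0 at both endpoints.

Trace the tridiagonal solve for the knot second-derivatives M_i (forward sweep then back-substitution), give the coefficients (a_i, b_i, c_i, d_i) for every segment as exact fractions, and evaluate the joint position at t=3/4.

Δ: Δ0=-1, Δ1=4, Δ2=1, Δ3=-1, Δ4=-5/3
row 1: diag=4, rhs=30; c'=1/4, d'=15/2
row 2: denom=4−1·1/4=15/4; d'=(-18−1·15/2)/(15/4)=-34/5
row 3: denom=8−1·4/15=116/15; d'=(-12−1·-34/5)/(116/15)=-39/58
row 4: denom=12−3·45/116=1257/116; d'=(-4−3·-39/58)/(1257/116)=-230/1257
back: M4=-230/1257
back: M3=-39/58−45/116·-230/1257=-252/419
back: M2=-34/5−4/15·-252/419=-2782/419
back: M1=15/2−1/4·-2782/419=3838/419
M: M0=0, M1=3838/419, M2=-2782/419, M3=-252/419, M4=-230/1257, M5=0
seg 0: a=0, c=M0/2=0, d=(M1−M0)/(6·1)=1919/1257, b=Δ0−h0·(2M0+M1)/6=-3176/1257
seg 1: a=-1, c=M1/2=1919/419, d=(M2−M1)/(6·1)=-3310/1257, b=Δ1−h1·(2M1+M2)/6=2581/1257
seg 2: a=3, c=M2/2=-1391/419, d=(M3−M2)/(6·1)=1265/1257, b=Δ2−h2·(2M2+M3)/6=4165/1257
seg 3: a=4, c=M3/2=-126/419, d=(M4−M3)/(6·3)=263/11313, b=Δ3−h3·(2M3+M4)/6=-386/1257
seg 4: a=1, c=M4/2=-115/1257, d=(M5−M4)/(6·3)=115/11313, b=Δ4−h4·(2M4+M5)/6=-1865/1257
t_q=3/4 → seg 0, τ=3/4; S=0+-3176/1257·τ+0·τ²+1919/1257·τ³=-33545/26816

  seg 0: a=0 b=-3176/1257 c=0 d=1919/1257
  seg 1: a=-1 b=2581/1257 c=1919/419 d=-3310/1257
  seg 2: a=3 b=4165/1257 c=-1391/419 d=1265/1257
  seg 3: a=4 b=-386/1257 c=-126/419 d=263/11313
  seg 4: a=1 b=-1865/1257 c=-115/1257 d=115/11313
S(3/4) = -33545/26816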